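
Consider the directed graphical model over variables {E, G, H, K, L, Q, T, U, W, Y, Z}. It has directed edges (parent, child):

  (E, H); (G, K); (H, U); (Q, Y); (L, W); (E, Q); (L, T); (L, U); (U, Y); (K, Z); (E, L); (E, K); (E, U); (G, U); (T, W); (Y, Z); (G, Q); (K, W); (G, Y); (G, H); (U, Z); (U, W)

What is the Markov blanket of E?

{G, H, K, L, Q, U}

A node's Markov blanket = Pa ∪ Ch ∪ (parents of Ch other than the node itself).
Pa(E) = {}.
E's children: H, K, L, Q, U.
Other parents of E's children:
  H: G
  K: G
  L: —
  Q: G
  U: G, H, L
MB(E) = {G, H, K, L, Q, U}.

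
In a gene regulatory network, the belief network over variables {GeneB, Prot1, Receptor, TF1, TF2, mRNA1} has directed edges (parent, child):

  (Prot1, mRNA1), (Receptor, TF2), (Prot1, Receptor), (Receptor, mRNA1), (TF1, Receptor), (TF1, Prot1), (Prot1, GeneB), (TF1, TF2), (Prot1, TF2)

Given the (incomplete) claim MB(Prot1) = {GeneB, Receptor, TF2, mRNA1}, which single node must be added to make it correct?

TF1

Pa(Prot1) = {TF1}.
Ch(Prot1) = {GeneB, Receptor, TF2, mRNA1}.
Parents of each child, excluding Prot1:
  Receptor: TF1
  mRNA1: Receptor
  GeneB: —
  TF2: Receptor, TF1
MB(Prot1) = {GeneB, Receptor, TF1, TF2, mRNA1}.
Comparing with the claimed set, TF1 is missing.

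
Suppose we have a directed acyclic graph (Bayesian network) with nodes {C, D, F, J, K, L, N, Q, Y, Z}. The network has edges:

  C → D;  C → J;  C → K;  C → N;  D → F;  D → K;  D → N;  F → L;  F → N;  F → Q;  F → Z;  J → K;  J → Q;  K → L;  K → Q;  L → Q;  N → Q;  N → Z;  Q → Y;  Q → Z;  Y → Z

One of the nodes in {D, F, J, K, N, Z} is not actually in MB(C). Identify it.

Z

C has no parents.
Ch(C) = {D, J, K, N}.
Parents of each child, excluding C:
  D: —
  J: —
  K: D, J
  N: D, F
MB(C) = {D, F, J, K, N}.
Z is neither a parent, child, nor co-parent of C, so it does not belong.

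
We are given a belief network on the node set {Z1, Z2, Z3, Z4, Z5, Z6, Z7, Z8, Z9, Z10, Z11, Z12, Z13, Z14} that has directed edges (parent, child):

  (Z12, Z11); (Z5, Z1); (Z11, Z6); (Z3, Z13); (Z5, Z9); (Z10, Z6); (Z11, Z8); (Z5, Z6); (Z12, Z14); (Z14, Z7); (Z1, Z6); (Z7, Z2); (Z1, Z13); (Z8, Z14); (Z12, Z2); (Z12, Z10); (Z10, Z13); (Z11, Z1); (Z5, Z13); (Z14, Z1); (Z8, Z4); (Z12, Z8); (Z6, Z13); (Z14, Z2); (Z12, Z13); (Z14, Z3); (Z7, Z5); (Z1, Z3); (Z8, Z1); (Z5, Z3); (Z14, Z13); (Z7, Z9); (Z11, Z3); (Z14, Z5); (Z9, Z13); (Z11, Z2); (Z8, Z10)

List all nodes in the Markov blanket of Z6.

{Z1, Z3, Z5, Z9, Z10, Z11, Z12, Z13, Z14}

Children of Z6: Z13.
Z6 has parents Z1, Z5, Z10, Z11.
Other parents of Z6's children:
  Z13's other parents are Z1, Z3, Z5, Z9, Z10, Z12, Z14.
So the Markov blanket of Z6 is {Z1, Z3, Z5, Z9, Z10, Z11, Z12, Z13, Z14}.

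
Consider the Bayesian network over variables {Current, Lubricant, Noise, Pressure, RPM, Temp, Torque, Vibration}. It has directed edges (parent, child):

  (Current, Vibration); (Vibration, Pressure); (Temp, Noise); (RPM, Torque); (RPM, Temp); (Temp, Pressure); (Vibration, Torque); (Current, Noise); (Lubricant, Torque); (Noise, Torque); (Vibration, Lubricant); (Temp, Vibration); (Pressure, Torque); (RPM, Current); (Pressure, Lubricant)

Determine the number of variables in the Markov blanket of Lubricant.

5

Lubricant has parents Pressure, Vibration.
Lubricant's children: Torque.
For each child, the remaining parents (spouses of Lubricant):
  parents(Torque) \ {Lubricant} = {Noise, Pressure, RPM, Vibration}.
MB(Lubricant) = {Noise, Pressure, RPM, Torque, Vibration}, which has 5 nodes.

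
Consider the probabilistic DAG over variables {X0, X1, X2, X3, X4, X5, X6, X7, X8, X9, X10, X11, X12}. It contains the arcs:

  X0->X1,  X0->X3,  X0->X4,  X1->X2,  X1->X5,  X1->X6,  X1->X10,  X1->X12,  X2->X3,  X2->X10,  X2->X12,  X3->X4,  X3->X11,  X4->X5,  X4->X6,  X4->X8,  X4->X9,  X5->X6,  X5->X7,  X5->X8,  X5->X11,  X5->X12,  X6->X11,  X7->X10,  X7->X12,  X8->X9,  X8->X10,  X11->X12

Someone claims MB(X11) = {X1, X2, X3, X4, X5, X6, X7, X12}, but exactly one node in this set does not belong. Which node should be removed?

X11's parents: X3, X5, X6.
X11's children: X12.
Parents of each child, excluding X11:
  X12's other parents are X1, X2, X5, X7.
MB(X11) = {X1, X2, X3, X5, X6, X7, X12}.
X4 is neither a parent, child, nor co-parent of X11, so it does not belong.

X4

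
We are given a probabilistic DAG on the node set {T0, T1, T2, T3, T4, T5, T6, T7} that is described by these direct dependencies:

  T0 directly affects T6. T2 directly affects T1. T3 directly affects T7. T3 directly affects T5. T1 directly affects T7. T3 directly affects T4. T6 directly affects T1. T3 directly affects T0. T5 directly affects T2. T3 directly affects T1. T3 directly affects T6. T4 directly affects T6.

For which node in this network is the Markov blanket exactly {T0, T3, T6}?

T4

The target node must have every member of {T0, T3, T6} as a parent, child, or co-parent, and no others.
Parents of T4: T3; children: T6; co-parents: T0, T3.
These exactly cover the given set, so the node is T4.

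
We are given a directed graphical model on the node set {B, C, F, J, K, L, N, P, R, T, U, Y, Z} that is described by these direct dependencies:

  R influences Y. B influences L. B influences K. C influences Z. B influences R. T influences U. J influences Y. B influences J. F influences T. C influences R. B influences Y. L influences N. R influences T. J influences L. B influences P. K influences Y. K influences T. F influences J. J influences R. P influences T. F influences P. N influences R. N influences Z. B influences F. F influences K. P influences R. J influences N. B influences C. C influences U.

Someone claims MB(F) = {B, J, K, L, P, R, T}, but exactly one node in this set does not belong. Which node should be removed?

L

F has parent B.
Children of F: J, K, P, T.
Other parents of F's children:
  J also has parent B.
  parents(K) \ {F} = {B}.
  P's other parent is B.
  T's other parents are K, P, R.
MB(F) = {B, J, K, P, R, T}.
L is neither a parent, child, nor co-parent of F, so it does not belong.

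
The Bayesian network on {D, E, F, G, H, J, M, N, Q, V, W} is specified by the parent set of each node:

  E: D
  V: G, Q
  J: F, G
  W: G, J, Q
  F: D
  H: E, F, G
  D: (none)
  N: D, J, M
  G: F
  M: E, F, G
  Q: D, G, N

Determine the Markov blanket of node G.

Parents of G: F.
Children of G: H, J, M, Q, V, W.
For each child, the remaining parents (spouses of G):
  H's other parents are E, F.
  J also has parent F.
  M's other parents are E, F.
  parents(Q) \ {G} = {D, N}.
  V's other parent is Q.
  W's other parents are J, Q.
MB(G) = {D, E, F, H, J, M, N, Q, V, W}.

{D, E, F, H, J, M, N, Q, V, W}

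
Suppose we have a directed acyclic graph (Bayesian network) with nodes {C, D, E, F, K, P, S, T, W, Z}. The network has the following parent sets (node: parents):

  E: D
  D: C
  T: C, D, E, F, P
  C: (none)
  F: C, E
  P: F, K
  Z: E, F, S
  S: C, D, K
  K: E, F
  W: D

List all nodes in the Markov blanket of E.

A node's Markov blanket = Pa ∪ Ch ∪ (parents of Ch other than the node itself).
Pa(E) = {D}.
Ch(E) = {F, K, T, Z}.
For each child, the remaining parents (spouses of E):
  F's other parent is C.
  K also has parent F.
  T also has parents C, D, F, P.
  parents(Z) \ {E} = {F, S}.
Taking the union gives {C, D, F, K, P, S, T, Z}.

{C, D, F, K, P, S, T, Z}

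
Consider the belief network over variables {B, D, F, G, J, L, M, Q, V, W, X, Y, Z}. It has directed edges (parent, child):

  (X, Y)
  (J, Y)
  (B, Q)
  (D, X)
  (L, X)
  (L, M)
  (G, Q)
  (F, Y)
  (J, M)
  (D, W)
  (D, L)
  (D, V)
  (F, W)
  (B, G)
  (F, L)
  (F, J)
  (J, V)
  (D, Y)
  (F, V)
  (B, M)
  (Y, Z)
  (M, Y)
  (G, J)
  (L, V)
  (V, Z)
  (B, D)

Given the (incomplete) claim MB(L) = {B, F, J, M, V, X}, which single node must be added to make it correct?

The Markov blanket of a node is its parents, its children, and the other parents of its children.
Parents of L: D, F.
Ch(L) = {M, V, X}.
Parents of each child, excluding L:
  M: B, J
  V: D, F, J
  X: D
MB(L) = {B, D, F, J, M, V, X}.
Comparing with the claimed set, D is missing.

D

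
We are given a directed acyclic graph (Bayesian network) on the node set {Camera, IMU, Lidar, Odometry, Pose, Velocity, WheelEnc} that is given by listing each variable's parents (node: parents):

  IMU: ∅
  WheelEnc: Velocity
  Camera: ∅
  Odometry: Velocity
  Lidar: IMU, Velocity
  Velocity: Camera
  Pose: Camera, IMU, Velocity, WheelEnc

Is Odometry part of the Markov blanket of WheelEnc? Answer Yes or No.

No

By definition, MB(WheelEnc) is built from WheelEnc's parents, WheelEnc's children, and the co-parents of WheelEnc.
Parents of WheelEnc: Velocity.
Children of WheelEnc: Pose.
For each child, the remaining parents (spouses of WheelEnc):
  Pose: Camera, IMU, Velocity
MB(WheelEnc) = {Camera, IMU, Pose, Velocity}; Odometry is not in this set.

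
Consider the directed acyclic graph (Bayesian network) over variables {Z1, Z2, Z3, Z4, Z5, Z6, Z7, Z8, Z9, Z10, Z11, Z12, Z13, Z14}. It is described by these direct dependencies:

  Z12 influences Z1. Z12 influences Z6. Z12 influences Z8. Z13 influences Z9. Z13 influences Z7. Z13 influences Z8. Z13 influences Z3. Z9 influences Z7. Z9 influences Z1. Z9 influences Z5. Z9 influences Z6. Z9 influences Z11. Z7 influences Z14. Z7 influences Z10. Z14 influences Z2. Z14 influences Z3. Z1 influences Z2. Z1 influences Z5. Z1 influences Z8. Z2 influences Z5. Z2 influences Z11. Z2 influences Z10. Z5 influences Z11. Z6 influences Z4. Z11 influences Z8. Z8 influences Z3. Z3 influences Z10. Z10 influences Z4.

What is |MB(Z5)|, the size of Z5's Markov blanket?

4

Parents of Z5: Z1, Z2, Z9.
Z5 has child Z11.
Other parents of Z5's children:
  Z11 also has parents Z2, Z9.
MB(Z5) = {Z1, Z2, Z9, Z11}, which has 4 nodes.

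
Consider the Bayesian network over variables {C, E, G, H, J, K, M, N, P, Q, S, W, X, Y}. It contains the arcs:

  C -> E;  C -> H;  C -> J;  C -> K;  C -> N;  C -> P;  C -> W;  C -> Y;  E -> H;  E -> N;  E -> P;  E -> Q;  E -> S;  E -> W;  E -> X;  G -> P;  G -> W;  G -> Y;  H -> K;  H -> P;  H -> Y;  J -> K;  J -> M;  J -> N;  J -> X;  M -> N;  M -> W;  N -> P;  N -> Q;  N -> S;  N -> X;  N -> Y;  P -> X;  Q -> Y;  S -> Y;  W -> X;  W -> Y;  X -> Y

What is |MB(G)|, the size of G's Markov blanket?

11

By definition, MB(G) is built from G's parents, G's children, and the co-parents of G.
Parents of G: none.
G has children P, W, Y.
For each child, the remaining parents (spouses of G):
  parents(P) \ {G} = {C, E, H, N}.
  W also has parents C, E, M.
  Y's other parents are C, H, N, Q, S, W, X.
MB(G) = {C, E, H, M, N, P, Q, S, W, X, Y}, which has 11 nodes.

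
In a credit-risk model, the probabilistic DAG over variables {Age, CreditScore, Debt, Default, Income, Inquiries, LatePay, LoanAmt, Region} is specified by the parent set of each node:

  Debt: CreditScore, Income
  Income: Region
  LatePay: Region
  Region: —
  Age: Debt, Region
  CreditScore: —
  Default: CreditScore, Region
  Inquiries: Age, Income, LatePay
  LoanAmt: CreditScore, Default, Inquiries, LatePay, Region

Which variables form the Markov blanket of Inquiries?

A node's Markov blanket = Pa ∪ Ch ∪ (parents of Ch other than the node itself).
Inquiries's parents: Age, Income, LatePay.
Ch(Inquiries) = {LoanAmt}.
For each child, the remaining parents (spouses of Inquiries):
  LoanAmt also has parents CreditScore, Default, LatePay, Region.
Union: {Age, Income, LatePay} ∪ {LoanAmt} ∪ {CreditScore, Default, LatePay, Region} = {Age, CreditScore, Default, Income, LatePay, LoanAmt, Region}.

{Age, CreditScore, Default, Income, LatePay, LoanAmt, Region}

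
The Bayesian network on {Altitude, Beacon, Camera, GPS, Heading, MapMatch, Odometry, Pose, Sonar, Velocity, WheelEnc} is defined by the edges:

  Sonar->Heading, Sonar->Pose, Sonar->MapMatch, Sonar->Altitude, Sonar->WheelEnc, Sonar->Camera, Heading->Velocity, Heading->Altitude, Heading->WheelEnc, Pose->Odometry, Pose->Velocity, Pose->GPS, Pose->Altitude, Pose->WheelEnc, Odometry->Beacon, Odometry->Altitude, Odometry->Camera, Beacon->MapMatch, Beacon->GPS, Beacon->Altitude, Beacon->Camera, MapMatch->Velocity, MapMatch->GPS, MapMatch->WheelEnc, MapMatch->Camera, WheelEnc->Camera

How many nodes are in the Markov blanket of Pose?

Ch(Pose) = {Altitude, GPS, Odometry, Velocity, WheelEnc}.
Pose's parents: Sonar.
Other parents of Pose's children:
  Odometry: no additional parents.
  parents(Velocity) \ {Pose} = {Heading, MapMatch}.
  GPS's other parents are Beacon, MapMatch.
  Altitude's other parents are Beacon, Heading, Odometry, Sonar.
  parents(WheelEnc) \ {Pose} = {Heading, MapMatch, Sonar}.
MB(Pose) = {Altitude, Beacon, GPS, Heading, MapMatch, Odometry, Sonar, Velocity, WheelEnc}, which has 9 nodes.

9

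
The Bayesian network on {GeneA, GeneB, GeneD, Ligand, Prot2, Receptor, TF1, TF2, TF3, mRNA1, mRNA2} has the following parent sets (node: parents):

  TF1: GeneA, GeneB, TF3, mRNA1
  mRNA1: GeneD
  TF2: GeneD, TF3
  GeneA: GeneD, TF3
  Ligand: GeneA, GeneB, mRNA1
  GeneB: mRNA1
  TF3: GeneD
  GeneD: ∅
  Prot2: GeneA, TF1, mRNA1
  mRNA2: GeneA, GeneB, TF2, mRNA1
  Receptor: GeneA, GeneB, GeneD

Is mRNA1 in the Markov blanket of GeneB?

mRNA1 is a parent of GeneB.
So mRNA1 ∈ MB(GeneB).

Yes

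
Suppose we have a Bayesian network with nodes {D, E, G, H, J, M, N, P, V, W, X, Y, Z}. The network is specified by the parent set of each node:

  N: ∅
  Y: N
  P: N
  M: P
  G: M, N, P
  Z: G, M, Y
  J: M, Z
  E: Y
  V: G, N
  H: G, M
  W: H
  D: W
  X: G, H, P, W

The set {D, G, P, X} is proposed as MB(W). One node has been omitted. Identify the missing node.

H

W has children D, X.
W's parents: H.
For each child, the remaining parents (spouses of W):
  D has no other parent.
  parents(X) \ {W} = {G, H, P}.
MB(W) = {D, G, H, P, X}.
Comparing with the claimed set, H is missing.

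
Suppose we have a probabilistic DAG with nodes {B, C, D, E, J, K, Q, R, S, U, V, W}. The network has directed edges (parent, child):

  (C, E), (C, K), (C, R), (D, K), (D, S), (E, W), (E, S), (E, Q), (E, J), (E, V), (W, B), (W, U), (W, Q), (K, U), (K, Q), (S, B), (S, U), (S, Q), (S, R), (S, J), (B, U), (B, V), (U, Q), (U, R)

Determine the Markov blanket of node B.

The Markov blanket of a node is its parents, its children, and the other parents of its children.
Ch(B) = {U, V}.
Parents of B: S, W.
Parents of each child, excluding B:
  U also has parents K, S, W.
  V's other parent is E.
Taking the union gives {E, K, S, U, V, W}.

{E, K, S, U, V, W}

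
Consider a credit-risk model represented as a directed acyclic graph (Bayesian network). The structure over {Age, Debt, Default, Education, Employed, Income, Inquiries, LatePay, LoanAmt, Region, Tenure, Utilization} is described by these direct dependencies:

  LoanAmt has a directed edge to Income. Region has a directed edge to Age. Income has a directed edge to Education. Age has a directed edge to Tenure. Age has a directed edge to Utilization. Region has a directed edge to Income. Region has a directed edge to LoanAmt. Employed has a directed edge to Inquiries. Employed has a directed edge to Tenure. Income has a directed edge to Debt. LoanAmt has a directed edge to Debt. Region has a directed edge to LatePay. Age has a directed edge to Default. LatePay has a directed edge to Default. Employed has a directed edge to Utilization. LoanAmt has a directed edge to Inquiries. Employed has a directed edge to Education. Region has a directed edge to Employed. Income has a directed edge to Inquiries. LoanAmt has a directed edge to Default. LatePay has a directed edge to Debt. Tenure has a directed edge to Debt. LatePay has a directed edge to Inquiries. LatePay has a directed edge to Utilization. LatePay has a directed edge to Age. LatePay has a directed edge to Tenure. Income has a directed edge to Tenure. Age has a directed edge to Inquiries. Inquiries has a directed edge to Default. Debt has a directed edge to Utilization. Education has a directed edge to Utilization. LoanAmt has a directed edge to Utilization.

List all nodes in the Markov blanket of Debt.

By definition, MB(Debt) is built from Debt's parents, Debt's children, and the co-parents of Debt.
Pa(Debt) = {Income, LatePay, LoanAmt, Tenure}.
Debt's children: Utilization.
Co-parents of Debt (other parents of its children):
  parents(Utilization) \ {Debt} = {Age, Education, Employed, LatePay, LoanAmt}.
MB(Debt) = {Age, Education, Employed, Income, LatePay, LoanAmt, Tenure, Utilization}.

{Age, Education, Employed, Income, LatePay, LoanAmt, Tenure, Utilization}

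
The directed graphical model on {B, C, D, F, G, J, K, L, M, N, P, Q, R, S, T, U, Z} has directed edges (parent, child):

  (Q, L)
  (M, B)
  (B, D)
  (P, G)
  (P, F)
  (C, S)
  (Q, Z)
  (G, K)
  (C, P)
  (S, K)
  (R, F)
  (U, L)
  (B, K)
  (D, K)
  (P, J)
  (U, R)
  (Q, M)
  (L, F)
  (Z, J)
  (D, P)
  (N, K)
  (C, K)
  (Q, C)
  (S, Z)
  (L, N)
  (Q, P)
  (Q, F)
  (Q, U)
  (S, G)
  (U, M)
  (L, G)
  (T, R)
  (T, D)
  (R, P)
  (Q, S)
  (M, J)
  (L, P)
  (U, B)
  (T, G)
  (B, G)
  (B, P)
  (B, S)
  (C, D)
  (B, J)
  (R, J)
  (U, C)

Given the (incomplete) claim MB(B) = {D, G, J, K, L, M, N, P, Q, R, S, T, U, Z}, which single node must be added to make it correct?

Children of B: D, G, J, K, P, S.
B's parents: M, U.
Co-parents of B (other parents of its children):
  parents(D) \ {B} = {C, T}.
  S's other parents are C, Q.
  P also has parents C, D, L, Q, R.
  parents(G) \ {B} = {L, P, S, T}.
  J's other parents are M, P, R, Z.
  parents(K) \ {B} = {C, D, G, N, S}.
MB(B) = {C, D, G, J, K, L, M, N, P, Q, R, S, T, U, Z}.
Comparing with the claimed set, C is missing.

C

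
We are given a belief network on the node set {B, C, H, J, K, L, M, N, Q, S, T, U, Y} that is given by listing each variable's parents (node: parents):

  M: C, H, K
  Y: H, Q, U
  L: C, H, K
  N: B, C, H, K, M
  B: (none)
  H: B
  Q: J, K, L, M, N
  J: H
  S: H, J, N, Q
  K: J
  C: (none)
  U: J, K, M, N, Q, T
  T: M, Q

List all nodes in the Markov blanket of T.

Recall MB(v) = parents ∪ children ∪ spouses, where spouses are the other parents of v's children.
T's children: U.
T's parents: M, Q.
Parents of each child, excluding T:
  U: J, K, M, N, Q
So the Markov blanket of T is {J, K, M, N, Q, U}.

{J, K, M, N, Q, U}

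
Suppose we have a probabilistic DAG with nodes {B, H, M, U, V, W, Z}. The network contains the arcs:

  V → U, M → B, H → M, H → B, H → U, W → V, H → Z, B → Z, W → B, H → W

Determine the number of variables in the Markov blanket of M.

The Markov blanket of a node is its parents, its children, and the other parents of its children.
M has parent H.
M's children: B.
Other parents of M's children:
  B: H, W
MB(M) = {B, H, W}, which has 3 nodes.

3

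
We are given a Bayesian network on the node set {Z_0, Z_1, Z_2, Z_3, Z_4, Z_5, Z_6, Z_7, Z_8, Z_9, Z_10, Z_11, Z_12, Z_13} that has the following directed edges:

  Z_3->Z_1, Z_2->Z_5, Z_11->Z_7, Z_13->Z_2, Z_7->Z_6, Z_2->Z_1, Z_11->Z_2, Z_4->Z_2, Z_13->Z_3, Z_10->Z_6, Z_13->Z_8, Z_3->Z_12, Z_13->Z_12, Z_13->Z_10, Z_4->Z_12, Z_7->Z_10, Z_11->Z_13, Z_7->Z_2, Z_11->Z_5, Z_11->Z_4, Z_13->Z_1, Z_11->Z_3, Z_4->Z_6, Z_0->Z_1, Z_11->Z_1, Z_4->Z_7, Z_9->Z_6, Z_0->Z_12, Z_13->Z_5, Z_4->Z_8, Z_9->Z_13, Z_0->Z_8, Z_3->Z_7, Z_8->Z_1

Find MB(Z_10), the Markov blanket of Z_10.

{Z_4, Z_6, Z_7, Z_9, Z_13}

Children of Z_10: Z_6.
Parents of Z_10: Z_7, Z_13.
Parents of each child, excluding Z_10:
  Z_6: Z_4, Z_7, Z_9
So the Markov blanket of Z_10 is {Z_4, Z_6, Z_7, Z_9, Z_13}.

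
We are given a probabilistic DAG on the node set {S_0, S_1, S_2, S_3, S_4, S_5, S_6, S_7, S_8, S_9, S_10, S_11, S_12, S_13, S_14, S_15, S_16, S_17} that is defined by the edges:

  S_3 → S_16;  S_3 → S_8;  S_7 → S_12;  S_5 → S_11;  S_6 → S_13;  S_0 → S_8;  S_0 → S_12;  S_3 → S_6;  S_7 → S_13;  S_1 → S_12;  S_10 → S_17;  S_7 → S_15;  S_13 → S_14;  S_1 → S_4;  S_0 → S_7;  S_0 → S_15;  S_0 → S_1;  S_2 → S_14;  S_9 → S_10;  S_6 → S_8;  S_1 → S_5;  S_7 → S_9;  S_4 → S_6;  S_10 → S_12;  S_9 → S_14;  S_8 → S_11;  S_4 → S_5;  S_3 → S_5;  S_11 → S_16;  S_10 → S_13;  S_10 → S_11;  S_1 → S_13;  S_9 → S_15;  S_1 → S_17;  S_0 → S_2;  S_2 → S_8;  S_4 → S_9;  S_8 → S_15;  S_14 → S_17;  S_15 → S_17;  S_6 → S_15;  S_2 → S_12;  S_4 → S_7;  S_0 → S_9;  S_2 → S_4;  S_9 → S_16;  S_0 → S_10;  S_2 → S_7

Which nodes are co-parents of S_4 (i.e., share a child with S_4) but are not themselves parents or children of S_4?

{S_0, S_3}

Children of S_4: S_5, S_6, S_7, S_9.
  S_5: S_1, S_3
  S_6: S_3
  S_7: S_0, S_2
  S_9: S_0, S_7
Excluding nodes already adjacent to S_4 (S_1, S_2, S_5, S_6, S_7, S_9), the co-parent-only contribution is {S_0, S_3}.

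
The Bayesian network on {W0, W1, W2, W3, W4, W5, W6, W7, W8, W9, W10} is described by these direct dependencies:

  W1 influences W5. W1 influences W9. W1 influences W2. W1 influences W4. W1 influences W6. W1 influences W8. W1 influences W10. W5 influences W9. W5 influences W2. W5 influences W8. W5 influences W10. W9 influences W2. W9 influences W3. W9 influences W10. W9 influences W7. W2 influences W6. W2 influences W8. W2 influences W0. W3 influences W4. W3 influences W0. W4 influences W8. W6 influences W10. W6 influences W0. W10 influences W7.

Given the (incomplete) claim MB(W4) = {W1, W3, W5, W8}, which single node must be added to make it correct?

W2

The Markov blanket of a node is its parents, its children, and the other parents of its children.
Parents of W4: W1, W3.
W4 has child W8.
Other parents of W4's children:
  parents(W8) \ {W4} = {W1, W2, W5}.
MB(W4) = {W1, W2, W3, W5, W8}.
Comparing with the claimed set, W2 is missing.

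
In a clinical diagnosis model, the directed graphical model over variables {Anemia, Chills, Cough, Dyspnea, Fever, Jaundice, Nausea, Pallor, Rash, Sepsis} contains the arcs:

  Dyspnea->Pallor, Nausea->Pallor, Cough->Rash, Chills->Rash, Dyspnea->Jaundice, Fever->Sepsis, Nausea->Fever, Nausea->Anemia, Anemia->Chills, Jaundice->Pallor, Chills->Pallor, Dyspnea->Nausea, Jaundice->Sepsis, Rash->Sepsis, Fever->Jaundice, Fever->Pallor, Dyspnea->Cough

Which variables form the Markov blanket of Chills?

{Anemia, Cough, Dyspnea, Fever, Jaundice, Nausea, Pallor, Rash}

Chills has parent Anemia.
Ch(Chills) = {Pallor, Rash}.
Other parents of Chills's children:
  Rash: Cough
  Pallor: Dyspnea, Fever, Jaundice, Nausea
So the Markov blanket of Chills is {Anemia, Cough, Dyspnea, Fever, Jaundice, Nausea, Pallor, Rash}.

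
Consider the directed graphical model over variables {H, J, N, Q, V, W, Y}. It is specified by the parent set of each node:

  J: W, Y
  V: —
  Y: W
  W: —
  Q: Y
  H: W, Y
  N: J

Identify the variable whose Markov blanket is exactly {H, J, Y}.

The target node must have every member of {H, J, Y} as a parent, child, or co-parent, and no others.
Parents of W: none; children: H, J, Y; co-parents: Y.
These exactly cover the given set, so the node is W.

W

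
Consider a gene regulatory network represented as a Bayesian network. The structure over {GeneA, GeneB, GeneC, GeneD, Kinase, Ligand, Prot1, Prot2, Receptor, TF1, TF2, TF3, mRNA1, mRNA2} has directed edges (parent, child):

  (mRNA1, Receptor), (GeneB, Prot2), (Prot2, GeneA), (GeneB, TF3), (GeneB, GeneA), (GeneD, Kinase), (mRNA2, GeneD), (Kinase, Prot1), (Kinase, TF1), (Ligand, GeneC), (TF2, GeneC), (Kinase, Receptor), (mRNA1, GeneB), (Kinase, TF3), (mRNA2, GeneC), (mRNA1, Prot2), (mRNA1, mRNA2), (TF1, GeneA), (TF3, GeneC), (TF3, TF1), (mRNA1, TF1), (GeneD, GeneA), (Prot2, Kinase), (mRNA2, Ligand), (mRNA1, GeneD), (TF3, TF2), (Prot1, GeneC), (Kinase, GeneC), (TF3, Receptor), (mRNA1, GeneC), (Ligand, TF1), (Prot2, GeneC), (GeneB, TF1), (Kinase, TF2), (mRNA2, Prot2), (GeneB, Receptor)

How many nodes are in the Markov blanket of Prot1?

Recall MB(v) = parents ∪ children ∪ spouses, where spouses are the other parents of v's children.
Pa(Prot1) = {Kinase}.
Children of Prot1: GeneC.
For each child, the remaining parents (spouses of Prot1):
  parents(GeneC) \ {Prot1} = {Kinase, Ligand, Prot2, TF2, TF3, mRNA1, mRNA2}.
MB(Prot1) = {GeneC, Kinase, Ligand, Prot2, TF2, TF3, mRNA1, mRNA2}, which has 8 nodes.

8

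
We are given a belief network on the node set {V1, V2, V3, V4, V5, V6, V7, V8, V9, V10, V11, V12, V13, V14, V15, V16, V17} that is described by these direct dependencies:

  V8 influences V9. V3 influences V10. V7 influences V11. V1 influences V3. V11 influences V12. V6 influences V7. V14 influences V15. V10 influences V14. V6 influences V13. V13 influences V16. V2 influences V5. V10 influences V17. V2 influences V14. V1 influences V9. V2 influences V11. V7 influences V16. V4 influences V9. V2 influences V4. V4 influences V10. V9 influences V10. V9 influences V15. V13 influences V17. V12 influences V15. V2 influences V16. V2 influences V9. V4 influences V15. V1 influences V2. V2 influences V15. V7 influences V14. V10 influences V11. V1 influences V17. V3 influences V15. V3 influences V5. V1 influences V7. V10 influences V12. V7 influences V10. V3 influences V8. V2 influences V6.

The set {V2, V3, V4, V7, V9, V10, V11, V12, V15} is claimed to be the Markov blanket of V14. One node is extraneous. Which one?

V11

V14 has parents V2, V7, V10.
Children of V14: V15.
Co-parents of V14 (other parents of its children):
  V15: V2, V3, V4, V9, V12
MB(V14) = {V2, V3, V4, V7, V9, V10, V12, V15}.
V11 is neither a parent, child, nor co-parent of V14, so it does not belong.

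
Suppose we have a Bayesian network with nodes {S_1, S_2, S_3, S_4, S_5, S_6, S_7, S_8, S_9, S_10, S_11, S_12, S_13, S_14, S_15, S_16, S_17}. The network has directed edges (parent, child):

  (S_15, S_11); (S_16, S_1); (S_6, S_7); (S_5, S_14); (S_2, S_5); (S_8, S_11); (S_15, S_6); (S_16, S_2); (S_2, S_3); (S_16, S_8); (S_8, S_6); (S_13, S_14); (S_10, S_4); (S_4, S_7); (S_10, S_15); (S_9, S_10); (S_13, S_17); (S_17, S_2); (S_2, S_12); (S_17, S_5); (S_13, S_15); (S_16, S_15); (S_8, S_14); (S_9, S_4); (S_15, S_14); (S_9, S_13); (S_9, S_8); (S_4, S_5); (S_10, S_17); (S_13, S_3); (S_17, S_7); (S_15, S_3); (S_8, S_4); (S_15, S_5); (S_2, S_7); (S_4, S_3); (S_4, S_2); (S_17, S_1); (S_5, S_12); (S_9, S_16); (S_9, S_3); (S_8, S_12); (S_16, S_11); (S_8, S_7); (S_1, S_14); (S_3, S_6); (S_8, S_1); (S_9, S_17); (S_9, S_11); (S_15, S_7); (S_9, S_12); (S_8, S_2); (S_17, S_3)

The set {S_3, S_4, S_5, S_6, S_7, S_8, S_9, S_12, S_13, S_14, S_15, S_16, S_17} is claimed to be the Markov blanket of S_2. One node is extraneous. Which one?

S_2 has parents S_4, S_8, S_16, S_17.
S_2's children: S_3, S_5, S_7, S_12.
Co-parents of S_2 (other parents of its children):
  parents(S_5) \ {S_2} = {S_4, S_15, S_17}.
  S_3's other parents are S_4, S_9, S_13, S_15, S_17.
  S_12's other parents are S_5, S_8, S_9.
  S_7 also has parents S_4, S_6, S_8, S_15, S_17.
MB(S_2) = {S_3, S_4, S_5, S_6, S_7, S_8, S_9, S_12, S_13, S_15, S_16, S_17}.
S_14 is neither a parent, child, nor co-parent of S_2, so it does not belong.

S_14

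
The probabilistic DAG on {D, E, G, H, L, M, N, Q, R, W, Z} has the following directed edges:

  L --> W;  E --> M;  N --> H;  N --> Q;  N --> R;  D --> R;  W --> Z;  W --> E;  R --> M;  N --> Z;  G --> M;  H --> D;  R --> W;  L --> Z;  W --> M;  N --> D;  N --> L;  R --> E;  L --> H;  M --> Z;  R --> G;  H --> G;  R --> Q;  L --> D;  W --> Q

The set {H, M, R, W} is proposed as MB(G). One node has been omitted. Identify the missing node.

A node's Markov blanket = Pa ∪ Ch ∪ (parents of Ch other than the node itself).
Parents of G: H, R.
G has child M.
Other parents of G's children:
  M also has parents E, R, W.
MB(G) = {E, H, M, R, W}.
Comparing with the claimed set, E is missing.

E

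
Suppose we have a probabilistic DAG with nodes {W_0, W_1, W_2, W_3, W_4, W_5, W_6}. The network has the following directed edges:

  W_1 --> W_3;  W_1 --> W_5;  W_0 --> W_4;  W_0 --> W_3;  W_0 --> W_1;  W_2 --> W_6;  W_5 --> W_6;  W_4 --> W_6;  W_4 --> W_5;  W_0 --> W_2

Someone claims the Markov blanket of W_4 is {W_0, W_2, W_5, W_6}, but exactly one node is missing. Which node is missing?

W_1

W_4's children: W_5, W_6.
W_4 has parent W_0.
Other parents of W_4's children:
  W_5's other parent is W_1.
  W_6 also has parents W_2, W_5.
MB(W_4) = {W_0, W_1, W_2, W_5, W_6}.
Comparing with the claimed set, W_1 is missing.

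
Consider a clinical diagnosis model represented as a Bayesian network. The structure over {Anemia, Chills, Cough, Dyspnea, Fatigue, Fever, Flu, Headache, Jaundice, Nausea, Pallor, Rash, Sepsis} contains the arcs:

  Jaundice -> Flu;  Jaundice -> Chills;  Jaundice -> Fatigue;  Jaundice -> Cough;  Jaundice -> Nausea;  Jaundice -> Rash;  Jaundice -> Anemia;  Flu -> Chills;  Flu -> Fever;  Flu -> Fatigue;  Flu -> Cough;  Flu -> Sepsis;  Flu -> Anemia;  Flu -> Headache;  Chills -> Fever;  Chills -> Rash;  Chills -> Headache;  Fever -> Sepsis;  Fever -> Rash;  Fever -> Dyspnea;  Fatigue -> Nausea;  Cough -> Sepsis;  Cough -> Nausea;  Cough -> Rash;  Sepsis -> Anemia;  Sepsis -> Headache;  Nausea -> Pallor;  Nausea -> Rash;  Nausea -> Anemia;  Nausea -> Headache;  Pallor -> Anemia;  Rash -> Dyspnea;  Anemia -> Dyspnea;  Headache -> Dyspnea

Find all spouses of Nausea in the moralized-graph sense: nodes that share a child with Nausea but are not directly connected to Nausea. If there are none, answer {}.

Children of Nausea: Anemia, Headache, Pallor, Rash.
  Pallor: no additional parents.
  parents(Rash) \ {Nausea} = {Chills, Cough, Fever, Jaundice}.
  Anemia also has parents Flu, Jaundice, Pallor, Sepsis.
  Headache's other parents are Chills, Flu, Sepsis.
Excluding nodes already adjacent to Nausea (Anemia, Cough, Fatigue, Headache, Jaundice, Pallor, Rash), the co-parent-only contribution is {Chills, Fever, Flu, Sepsis}.

{Chills, Fever, Flu, Sepsis}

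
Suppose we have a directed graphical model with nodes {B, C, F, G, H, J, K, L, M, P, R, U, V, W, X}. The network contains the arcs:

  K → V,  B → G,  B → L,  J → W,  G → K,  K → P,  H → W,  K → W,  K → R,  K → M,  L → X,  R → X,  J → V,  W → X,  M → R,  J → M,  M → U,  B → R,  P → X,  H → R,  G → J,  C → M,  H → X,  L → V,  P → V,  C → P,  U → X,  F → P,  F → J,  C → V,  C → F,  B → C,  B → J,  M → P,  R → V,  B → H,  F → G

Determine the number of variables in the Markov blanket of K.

12

By definition, MB(K) is built from K's parents, K's children, and the co-parents of K.
K has parent G.
K has children M, P, R, V, W.
Other parents of K's children:
  parents(M) \ {K} = {C, J}.
  P also has parents C, F, M.
  parents(R) \ {K} = {B, H, M}.
  V's other parents are C, J, L, P, R.
  W also has parents H, J.
MB(K) = {B, C, F, G, H, J, L, M, P, R, V, W}, which has 12 nodes.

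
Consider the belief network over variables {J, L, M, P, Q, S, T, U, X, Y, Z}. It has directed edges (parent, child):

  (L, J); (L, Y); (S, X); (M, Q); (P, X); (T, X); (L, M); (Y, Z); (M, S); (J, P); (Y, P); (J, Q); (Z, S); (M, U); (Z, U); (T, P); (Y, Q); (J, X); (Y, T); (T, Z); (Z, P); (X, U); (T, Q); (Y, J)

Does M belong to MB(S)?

Yes

M is a parent of S.
So M ∈ MB(S).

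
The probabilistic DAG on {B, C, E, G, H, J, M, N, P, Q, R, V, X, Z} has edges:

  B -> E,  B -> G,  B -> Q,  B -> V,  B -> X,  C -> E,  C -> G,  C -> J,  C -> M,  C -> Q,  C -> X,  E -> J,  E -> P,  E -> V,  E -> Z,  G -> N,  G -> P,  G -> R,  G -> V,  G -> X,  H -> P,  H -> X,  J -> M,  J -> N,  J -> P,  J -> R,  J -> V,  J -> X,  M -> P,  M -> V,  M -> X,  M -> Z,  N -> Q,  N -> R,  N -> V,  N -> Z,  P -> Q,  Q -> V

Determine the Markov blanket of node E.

{B, C, G, H, J, M, N, P, Q, V, Z}

Recall MB(v) = parents ∪ children ∪ spouses, where spouses are the other parents of v's children.
E has children J, P, V, Z.
Parents of E: B, C.
Co-parents of E (other parents of its children):
  J: C
  P: G, H, J, M
  V: B, G, J, M, N, Q
  Z: M, N
MB(E) = {B, C, G, H, J, M, N, P, Q, V, Z}.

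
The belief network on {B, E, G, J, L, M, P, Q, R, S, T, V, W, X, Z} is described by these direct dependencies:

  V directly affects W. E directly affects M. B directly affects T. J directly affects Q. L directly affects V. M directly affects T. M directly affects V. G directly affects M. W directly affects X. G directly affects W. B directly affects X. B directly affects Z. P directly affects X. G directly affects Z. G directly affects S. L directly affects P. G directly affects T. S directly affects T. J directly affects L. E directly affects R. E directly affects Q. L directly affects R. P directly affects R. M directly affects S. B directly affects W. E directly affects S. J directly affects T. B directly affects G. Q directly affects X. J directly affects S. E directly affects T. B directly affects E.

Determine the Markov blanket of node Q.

{B, E, J, P, W, X}

Parents of Q: E, J.
Children of Q: X.
Parents of each child, excluding Q:
  X: B, P, W
So the Markov blanket of Q is {B, E, J, P, W, X}.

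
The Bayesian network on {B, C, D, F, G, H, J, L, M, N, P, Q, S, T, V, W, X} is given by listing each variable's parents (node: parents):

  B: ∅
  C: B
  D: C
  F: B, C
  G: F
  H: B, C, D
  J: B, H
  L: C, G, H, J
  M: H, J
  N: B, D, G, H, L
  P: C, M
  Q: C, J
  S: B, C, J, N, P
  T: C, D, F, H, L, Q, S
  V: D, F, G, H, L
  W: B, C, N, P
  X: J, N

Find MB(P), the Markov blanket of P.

By definition, MB(P) is built from P's parents, P's children, and the co-parents of P.
P's parents: C, M.
Children of P: S, W.
Other parents of P's children:
  S also has parents B, C, J, N.
  W also has parents B, C, N.
So the Markov blanket of P is {B, C, J, M, N, S, W}.

{B, C, J, M, N, S, W}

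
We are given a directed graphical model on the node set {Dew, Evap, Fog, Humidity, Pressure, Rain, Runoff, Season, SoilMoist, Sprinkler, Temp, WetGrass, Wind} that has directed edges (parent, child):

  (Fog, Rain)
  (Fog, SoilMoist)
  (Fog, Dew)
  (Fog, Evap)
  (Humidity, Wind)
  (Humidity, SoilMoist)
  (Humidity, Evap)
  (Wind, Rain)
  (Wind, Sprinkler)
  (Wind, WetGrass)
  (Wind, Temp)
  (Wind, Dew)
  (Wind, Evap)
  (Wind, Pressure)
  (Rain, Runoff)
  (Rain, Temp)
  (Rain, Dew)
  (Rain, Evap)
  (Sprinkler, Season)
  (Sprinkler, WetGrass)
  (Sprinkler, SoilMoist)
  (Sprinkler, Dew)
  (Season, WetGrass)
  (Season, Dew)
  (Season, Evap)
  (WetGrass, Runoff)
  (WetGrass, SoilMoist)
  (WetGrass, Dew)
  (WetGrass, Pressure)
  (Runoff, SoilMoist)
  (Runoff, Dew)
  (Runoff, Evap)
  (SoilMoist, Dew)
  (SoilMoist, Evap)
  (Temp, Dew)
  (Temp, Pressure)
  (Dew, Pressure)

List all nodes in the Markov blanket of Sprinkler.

{Dew, Fog, Humidity, Rain, Runoff, Season, SoilMoist, Temp, WetGrass, Wind}

Sprinkler's parents: Wind.
Sprinkler's children: Dew, Season, SoilMoist, WetGrass.
Co-parents of Sprinkler (other parents of its children):
  Season: no additional parents.
  WetGrass also has parents Season, Wind.
  SoilMoist also has parents Fog, Humidity, Runoff, WetGrass.
  Dew also has parents Fog, Rain, Runoff, Season, SoilMoist, Temp, WetGrass, Wind.
Taking the union gives {Dew, Fog, Humidity, Rain, Runoff, Season, SoilMoist, Temp, WetGrass, Wind}.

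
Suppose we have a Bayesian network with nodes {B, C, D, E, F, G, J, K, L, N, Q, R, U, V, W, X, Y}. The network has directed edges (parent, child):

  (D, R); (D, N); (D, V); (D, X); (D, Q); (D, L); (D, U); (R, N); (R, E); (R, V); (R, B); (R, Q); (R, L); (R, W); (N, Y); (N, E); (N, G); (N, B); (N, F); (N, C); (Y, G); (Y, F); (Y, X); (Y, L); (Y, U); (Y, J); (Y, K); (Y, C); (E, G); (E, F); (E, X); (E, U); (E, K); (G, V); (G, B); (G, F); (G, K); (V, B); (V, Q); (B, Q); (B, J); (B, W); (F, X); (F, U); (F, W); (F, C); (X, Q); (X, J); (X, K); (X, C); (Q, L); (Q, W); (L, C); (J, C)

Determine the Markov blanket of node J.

{B, C, F, L, N, X, Y}

J's children: C.
Parents of J: B, X, Y.
For each child, the remaining parents (spouses of J):
  C's other parents are F, L, N, X, Y.
Union: {B, X, Y} ∪ {C} ∪ {F, L, N, X, Y} = {B, C, F, L, N, X, Y}.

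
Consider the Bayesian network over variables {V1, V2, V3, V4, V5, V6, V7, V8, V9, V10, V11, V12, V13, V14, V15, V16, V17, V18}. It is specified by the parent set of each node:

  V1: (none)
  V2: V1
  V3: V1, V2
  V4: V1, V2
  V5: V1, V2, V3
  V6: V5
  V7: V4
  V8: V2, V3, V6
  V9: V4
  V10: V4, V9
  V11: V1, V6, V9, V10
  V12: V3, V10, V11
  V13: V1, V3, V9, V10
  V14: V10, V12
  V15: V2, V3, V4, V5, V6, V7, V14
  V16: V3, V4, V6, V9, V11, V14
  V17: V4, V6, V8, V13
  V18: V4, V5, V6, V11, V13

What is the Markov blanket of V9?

Recall MB(v) = parents ∪ children ∪ spouses, where spouses are the other parents of v's children.
Pa(V9) = {V4}.
V9 has children V10, V11, V13, V16.
For each child, the remaining parents (spouses of V9):
  V10 also has parent V4.
  V11 also has parents V1, V6, V10.
  V13's other parents are V1, V3, V10.
  parents(V16) \ {V9} = {V3, V4, V6, V11, V14}.
So the Markov blanket of V9 is {V1, V3, V4, V6, V10, V11, V13, V14, V16}.

{V1, V3, V4, V6, V10, V11, V13, V14, V16}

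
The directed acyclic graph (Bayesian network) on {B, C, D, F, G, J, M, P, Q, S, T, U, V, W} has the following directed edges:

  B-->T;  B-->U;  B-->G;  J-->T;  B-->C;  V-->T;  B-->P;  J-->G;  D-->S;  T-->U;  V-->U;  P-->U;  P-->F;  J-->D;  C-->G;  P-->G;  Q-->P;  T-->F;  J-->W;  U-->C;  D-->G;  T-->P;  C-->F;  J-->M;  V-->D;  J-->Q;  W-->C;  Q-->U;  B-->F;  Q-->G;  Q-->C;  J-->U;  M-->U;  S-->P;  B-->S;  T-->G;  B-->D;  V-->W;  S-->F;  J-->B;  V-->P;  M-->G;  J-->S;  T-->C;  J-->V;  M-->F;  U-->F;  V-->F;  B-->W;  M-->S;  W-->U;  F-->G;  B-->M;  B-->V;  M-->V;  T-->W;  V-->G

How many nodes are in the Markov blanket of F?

12

F has child G.
Pa(F) = {B, C, M, P, S, T, U, V}.
Parents of each child, excluding F:
  parents(G) \ {F} = {B, C, D, J, M, P, Q, T, V}.
MB(F) = {B, C, D, G, J, M, P, Q, S, T, U, V}, which has 12 nodes.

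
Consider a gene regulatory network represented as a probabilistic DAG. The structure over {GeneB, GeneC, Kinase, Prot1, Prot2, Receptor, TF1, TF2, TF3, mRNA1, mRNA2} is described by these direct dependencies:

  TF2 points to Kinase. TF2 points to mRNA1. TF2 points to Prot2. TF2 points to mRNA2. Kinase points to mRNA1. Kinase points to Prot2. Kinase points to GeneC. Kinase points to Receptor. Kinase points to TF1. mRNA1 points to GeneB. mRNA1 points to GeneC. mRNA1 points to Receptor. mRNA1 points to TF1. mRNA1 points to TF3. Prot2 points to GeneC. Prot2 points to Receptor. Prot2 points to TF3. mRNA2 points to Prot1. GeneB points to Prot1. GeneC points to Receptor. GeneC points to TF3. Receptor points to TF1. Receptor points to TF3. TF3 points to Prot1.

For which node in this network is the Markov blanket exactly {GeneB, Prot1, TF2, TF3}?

The target node must have every member of {GeneB, Prot1, TF2, TF3} as a parent, child, or co-parent, and no others.
Parents of mRNA2: TF2; children: Prot1; co-parents: GeneB, TF3.
These exactly cover the given set, so the node is mRNA2.

mRNA2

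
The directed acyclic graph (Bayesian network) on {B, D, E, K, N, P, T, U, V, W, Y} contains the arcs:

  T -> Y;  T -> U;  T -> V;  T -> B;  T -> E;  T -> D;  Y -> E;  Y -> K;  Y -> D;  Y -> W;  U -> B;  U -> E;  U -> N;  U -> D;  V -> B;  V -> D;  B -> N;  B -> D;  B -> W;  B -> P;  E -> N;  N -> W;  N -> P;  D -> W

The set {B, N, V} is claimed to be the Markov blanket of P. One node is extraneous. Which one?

V

The Markov blanket of a node is its parents, its children, and the other parents of its children.
P has parents B, N.
Children of P: none.
P has no children, so there are no co-parents.
MB(P) = {B, N}.
V is neither a parent, child, nor co-parent of P, so it does not belong.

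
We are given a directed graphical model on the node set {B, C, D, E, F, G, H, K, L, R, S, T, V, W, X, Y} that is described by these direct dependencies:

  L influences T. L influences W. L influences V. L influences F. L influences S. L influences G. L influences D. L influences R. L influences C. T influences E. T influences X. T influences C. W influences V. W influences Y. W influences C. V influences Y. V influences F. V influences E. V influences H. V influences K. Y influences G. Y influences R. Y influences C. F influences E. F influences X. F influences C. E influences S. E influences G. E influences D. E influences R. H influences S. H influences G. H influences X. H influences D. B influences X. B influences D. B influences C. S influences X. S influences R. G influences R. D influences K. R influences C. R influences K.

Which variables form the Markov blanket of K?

K's parents: D, R, V.
Ch(K) = {}.
With no children, K has no spouses; the co-parent set is empty.
MB(K) = {D, R, V}.

{D, R, V}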